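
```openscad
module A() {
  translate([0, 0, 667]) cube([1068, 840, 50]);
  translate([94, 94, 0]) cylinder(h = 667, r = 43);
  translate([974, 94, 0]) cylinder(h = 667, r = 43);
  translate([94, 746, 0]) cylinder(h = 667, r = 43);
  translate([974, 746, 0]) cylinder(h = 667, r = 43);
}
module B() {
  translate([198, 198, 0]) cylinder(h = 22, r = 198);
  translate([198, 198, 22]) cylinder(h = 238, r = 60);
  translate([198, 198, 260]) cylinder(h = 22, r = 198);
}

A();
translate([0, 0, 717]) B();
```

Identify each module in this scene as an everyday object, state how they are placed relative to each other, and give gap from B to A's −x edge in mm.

The spool's min-x is at 0; the table's min-x is 0; gap = 0 mm.

A is a table. B is a spool. The spool is on top of the table. The gap from the spool to the table's −x edge is 0 mm.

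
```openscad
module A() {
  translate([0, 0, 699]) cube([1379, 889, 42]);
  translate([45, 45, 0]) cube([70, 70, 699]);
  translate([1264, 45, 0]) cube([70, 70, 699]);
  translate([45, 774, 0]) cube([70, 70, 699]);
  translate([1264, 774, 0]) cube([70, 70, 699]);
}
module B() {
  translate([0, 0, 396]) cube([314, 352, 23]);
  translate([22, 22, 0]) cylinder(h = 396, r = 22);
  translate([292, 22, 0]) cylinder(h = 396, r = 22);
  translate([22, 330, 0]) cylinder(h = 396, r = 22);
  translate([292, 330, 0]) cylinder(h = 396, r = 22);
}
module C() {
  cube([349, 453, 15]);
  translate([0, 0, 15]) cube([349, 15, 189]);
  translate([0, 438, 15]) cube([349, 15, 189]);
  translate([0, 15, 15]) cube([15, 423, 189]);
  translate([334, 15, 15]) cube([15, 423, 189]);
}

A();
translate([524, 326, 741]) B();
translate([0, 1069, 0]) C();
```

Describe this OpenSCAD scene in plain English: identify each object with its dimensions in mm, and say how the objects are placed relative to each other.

A is a table: top 1379 mm (x) × 889 mm (y), 42 mm thick, upper face at z = 741 mm, on four 70×70 mm square legs, each inset 45 mm from the nearest pair of top edges, running from z = 0 to the bottom of the top.

B is a four-legged stool. The seat is a 314×352×23 mm slab whose top surface is at z = 419 mm; four round legs, each 44 mm in diameter, run from the floor (z = 0) to the underside of the seat, each leg's axis is inset half a diameter from the nearest pair of seat edges (so the leg's bounding box is flush with the corner).

C is an open storage box with external size 349×453×204 mm and wall thickness 15 mm (the base is also 15 mm thick). The base covers the whole footprint; the four walls stand on the base, with the y-facing walls full-width and the x-facing walls fitting between their inner faces.

The stool is on top of the table. The open box is on the floor beside the table on its +y side.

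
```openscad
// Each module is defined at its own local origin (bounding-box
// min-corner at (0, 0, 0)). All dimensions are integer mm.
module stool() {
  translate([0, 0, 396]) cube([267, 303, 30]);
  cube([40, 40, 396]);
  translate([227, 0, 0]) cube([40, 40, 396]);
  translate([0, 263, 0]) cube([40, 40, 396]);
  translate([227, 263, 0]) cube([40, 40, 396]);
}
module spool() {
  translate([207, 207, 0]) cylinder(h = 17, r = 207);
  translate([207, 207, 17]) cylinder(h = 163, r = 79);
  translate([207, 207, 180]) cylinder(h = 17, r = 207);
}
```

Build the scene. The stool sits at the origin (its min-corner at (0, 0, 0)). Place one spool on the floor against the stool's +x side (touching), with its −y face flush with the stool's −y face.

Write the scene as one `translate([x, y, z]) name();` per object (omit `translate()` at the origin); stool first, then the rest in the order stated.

stool();
translate([267, 0, 0]) spool();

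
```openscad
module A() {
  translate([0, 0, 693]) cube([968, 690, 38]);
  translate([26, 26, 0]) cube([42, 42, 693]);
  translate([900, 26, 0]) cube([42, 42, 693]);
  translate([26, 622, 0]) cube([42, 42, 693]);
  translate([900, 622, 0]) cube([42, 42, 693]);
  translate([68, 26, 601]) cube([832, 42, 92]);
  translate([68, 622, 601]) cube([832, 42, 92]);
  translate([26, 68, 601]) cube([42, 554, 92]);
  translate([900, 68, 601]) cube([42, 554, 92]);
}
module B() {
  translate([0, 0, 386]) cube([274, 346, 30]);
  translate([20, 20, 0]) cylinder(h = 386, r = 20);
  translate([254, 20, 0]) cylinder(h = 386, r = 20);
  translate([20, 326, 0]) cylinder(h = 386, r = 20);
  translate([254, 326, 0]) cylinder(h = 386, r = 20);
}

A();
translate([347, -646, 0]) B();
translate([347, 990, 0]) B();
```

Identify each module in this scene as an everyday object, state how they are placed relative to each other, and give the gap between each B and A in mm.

Each stool's nearest face is 300 mm from the table's bounding box.

A is a table. B is a stool. Two stools sit around the table at the −y, +y sides. The gap between each stool and the table is 300 mm.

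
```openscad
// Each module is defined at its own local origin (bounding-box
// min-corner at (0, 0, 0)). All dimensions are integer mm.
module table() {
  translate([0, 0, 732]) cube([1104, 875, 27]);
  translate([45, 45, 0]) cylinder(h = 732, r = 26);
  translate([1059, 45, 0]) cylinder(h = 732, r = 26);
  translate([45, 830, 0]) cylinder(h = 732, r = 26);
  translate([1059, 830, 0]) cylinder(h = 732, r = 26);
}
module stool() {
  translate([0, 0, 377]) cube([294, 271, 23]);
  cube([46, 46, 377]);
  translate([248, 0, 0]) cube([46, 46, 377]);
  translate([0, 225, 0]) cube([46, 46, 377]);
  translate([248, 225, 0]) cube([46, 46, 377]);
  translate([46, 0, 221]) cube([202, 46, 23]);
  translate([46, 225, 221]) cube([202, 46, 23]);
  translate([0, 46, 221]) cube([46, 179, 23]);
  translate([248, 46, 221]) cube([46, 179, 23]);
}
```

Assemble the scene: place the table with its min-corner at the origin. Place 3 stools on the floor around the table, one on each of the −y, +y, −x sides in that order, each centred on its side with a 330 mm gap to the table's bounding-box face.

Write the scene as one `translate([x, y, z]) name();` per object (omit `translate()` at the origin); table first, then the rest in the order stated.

table();
translate([405, -601, 0]) stool();
translate([405, 1205, 0]) stool();
translate([-624, 302, 0]) stool();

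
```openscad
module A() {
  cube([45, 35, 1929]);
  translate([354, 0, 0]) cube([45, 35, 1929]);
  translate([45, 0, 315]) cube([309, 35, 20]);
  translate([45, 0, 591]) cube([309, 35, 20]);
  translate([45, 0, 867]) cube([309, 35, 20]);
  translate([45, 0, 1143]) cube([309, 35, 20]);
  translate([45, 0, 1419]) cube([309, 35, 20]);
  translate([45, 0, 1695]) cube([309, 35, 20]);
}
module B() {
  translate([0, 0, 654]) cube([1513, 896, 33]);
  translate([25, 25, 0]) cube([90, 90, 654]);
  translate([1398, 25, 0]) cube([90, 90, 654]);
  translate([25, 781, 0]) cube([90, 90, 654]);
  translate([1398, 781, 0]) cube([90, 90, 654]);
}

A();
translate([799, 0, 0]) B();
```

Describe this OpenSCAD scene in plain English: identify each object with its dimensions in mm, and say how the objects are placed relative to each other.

A is a wooden ladder with two side rails of 45×35 mm section and 1929 mm height, set 399 mm apart overall. Between them run 6 rectangular rungs (35 mm deep, 20 mm thick), front faces flush with the rails' −y face. The bottom of the first rung is 315 mm above the floor and each subsequent rung is 276 mm higher than the one below.

B is a rectangular dining table. The top is 1513×896×33 mm with its upper surface at z = 687 mm. It stands on four 90×90 mm square legs, each inset 25 mm from the nearest pair of top edges, running from the floor to the underside of the top.

The table is on the floor beside the ladder on its +x side.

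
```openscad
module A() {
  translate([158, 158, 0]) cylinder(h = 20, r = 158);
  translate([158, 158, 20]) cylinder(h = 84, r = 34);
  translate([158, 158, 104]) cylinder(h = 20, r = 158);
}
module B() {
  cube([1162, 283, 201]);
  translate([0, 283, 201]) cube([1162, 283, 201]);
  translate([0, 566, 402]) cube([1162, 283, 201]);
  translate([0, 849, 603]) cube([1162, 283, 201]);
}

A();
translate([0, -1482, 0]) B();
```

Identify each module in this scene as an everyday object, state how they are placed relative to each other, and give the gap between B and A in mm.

The staircase's nearest face is 350 mm from the spool's −y face.

A is a spool. B is a staircase. The staircase is on the floor beside the spool on its −y side. The gap between the staircase and the spool is 350 mm.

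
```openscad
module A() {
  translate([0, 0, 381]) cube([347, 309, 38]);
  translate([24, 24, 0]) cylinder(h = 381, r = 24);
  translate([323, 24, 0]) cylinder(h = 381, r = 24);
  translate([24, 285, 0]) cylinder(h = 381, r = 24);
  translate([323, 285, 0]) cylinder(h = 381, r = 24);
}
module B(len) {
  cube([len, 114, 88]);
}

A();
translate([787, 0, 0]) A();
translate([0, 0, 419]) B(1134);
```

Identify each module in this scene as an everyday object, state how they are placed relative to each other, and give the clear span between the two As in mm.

Second stool starts at x = 787; first ends at x = 347; clear span = 787 − 347 = 440 mm.

A is a stool. B is a beam. A beam spans the tops of two stools. The clear span between the two stools is 440 mm.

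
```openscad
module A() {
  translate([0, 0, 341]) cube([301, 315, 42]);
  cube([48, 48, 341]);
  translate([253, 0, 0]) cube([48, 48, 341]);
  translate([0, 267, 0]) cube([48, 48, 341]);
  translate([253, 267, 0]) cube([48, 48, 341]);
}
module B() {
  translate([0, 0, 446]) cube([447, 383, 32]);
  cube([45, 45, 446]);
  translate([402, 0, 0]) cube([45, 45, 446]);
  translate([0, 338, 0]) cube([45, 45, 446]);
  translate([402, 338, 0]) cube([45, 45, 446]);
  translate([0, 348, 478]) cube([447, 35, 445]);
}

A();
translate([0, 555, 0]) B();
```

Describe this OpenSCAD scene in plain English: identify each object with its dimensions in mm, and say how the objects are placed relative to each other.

A is a simple wooden stool: a rectangular seat 301 mm (x) by 315 mm (y), 42 mm thick, top face at z = 383 mm, on four square legs, each 48×48 mm in cross-section. The legs rest on z = 0, each flush with a corner of the seat.

B is a chair: 447×383 mm seat, 32 mm thick, top at z = 478 mm, on four 45 mm square corner legs flush with the seat edges. A 35 mm thick backrest slab spans the full seat width, extending 445 mm above the seat top, its back face flush with the seat's +y edge.

The chair is on the floor beside the stool on its +y side.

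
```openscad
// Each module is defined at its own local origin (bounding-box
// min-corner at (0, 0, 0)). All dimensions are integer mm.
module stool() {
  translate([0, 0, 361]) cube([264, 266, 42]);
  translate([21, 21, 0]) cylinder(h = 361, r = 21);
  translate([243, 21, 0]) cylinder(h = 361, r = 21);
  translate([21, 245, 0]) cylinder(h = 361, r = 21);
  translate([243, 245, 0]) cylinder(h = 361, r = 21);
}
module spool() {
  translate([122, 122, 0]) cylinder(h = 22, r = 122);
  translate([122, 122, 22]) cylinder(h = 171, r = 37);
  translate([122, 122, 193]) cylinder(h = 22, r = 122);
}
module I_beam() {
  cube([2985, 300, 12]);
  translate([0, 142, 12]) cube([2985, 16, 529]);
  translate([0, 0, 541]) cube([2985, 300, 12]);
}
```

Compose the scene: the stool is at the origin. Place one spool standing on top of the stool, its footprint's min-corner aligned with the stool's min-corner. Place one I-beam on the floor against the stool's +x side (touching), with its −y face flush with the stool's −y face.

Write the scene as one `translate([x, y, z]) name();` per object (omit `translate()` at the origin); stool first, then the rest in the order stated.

stool();
translate([0, 0, 403]) spool();
translate([264, 0, 0]) I_beam();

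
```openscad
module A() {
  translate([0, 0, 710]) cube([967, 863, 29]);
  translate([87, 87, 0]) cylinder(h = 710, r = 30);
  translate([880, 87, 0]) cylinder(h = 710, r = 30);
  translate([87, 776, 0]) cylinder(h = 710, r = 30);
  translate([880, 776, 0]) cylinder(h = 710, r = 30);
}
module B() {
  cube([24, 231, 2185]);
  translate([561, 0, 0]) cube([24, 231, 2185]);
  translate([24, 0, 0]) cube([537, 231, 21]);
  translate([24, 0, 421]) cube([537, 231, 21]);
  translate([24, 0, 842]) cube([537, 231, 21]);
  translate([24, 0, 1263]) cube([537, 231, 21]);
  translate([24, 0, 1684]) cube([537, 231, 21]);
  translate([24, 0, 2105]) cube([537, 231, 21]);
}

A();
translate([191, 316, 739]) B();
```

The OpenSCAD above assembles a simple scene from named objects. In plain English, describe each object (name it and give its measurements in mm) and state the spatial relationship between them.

A is a rectangular dining table. The top is 967×863×29 mm with its upper surface at z = 739 mm. It stands on four round legs of 60 mm diameter, each leg's bounding box inset 57 mm from the nearest pair of top edges, running from the floor to the underside of the top.

B is a bookshelf 585 mm wide overall, 231 mm deep and 2185 mm tall. The two sides are 24 mm thick vertical panels. 6 horizontal shelves of 21 mm thickness span between the inner faces of the sides; the lowest shelf sits on the floor and shelves are stacked with a clear vertical gap of 400 mm between each pair.

The bookshelf is on top of the table, centred.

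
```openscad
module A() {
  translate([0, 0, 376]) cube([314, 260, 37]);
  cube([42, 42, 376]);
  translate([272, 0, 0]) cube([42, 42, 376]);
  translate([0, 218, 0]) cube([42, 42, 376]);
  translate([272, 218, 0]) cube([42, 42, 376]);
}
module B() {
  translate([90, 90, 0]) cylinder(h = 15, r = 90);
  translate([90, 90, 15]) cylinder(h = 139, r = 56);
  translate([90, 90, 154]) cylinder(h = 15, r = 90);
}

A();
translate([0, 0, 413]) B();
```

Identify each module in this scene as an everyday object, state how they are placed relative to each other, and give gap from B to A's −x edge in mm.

A is a stool. B is a spool. The spool is on top of the stool. The gap from the spool to the stool's −x edge is 0 mm.

The spool's min-x is at 0; the stool's min-x is 0; gap = 0 mm.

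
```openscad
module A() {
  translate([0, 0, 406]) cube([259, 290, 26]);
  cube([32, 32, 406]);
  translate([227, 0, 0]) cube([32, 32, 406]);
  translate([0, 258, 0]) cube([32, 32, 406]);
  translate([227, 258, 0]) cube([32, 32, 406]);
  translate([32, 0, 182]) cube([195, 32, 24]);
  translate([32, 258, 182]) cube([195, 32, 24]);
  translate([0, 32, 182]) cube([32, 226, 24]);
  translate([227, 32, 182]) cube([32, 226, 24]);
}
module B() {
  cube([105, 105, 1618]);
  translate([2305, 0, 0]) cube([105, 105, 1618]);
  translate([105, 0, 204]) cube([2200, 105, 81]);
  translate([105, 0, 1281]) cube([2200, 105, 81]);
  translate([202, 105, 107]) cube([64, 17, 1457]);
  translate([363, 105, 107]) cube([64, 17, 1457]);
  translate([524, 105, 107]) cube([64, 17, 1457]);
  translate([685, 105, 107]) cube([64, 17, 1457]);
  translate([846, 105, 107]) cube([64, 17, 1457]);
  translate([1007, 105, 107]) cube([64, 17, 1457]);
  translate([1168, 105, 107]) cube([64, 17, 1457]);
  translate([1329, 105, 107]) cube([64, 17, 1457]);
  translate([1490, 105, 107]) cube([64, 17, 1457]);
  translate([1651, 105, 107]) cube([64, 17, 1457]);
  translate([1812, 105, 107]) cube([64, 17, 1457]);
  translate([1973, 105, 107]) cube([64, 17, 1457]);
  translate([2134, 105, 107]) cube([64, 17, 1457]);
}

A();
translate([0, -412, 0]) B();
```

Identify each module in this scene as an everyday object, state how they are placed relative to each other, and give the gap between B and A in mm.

A is a stool. B is a fence section. The fence section is on the floor beside the stool on its −y side. The gap between the fence section and the stool is 290 mm.

The fence section's nearest face is 290 mm from the stool's −y face.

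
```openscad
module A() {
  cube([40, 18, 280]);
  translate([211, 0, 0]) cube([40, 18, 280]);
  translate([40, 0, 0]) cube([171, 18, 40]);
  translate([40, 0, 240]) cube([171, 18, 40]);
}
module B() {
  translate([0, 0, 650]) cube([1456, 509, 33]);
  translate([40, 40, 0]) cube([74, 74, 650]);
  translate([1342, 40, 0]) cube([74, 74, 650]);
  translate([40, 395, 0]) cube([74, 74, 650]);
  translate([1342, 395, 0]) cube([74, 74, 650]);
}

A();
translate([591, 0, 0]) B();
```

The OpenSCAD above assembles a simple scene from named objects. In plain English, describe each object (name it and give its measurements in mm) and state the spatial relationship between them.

A is a picture frame with a 171×200 mm rectangular opening (x by z) and a uniform 40 mm border on every side. Frame depth is 18 mm along y. It is built from two vertical stiles running the full outside height and two horizontal rails spanning the gap between the stiles.

B is a table: top 1456 mm (x) × 509 mm (y), 33 mm thick, upper face at z = 683 mm, on four 74×74 mm square legs, each inset 40 mm from the nearest pair of top edges, running from z = 0 to the bottom of the top.

The table is on the floor beside the picture frame on its +x side.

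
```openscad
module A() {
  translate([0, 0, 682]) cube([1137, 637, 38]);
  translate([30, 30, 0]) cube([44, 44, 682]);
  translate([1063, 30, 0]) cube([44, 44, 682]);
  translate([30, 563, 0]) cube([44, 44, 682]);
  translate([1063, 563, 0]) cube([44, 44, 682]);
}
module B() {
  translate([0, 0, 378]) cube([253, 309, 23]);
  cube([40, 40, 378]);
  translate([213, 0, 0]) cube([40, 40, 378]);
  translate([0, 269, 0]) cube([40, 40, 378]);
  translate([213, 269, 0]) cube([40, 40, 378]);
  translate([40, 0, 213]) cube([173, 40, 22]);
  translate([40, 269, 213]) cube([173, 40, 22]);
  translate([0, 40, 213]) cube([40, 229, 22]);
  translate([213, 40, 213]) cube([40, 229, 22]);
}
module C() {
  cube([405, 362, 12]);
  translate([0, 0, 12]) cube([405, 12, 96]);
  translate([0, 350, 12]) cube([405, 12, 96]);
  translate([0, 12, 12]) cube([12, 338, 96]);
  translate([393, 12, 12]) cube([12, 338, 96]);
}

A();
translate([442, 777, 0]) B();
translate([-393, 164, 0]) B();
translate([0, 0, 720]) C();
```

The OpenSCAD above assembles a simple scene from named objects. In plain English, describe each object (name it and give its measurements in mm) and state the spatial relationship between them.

A is a table: top 1137 mm (x) × 637 mm (y), 38 mm thick, upper face at z = 720 mm, on four 44×44 mm square legs, each inset 30 mm from the nearest pair of top edges, running from z = 0 to the bottom of the top.

B is a simple wooden stool: a rectangular seat 253 mm (x) by 309 mm (y), 23 mm thick, top face at z = 401 mm, on four square legs, each 40×40 mm in cross-section. The legs rest on z = 0, each flush with a corner of the seat. Four stretchers, 40 mm wide and 22 mm tall, connect adjacent legs with their undersides at z = 213 mm, each running between the inner faces of the legs it joins and aligned with the legs' outer faces on the other axis.

C is an open storage box with external size 405×362×108 mm and wall thickness 12 mm (the base is also 12 mm thick). The base covers the whole footprint; the four walls stand on the base, with the y-facing walls full-width and the x-facing walls fitting between their inner faces.

Two stools sit around the table at the +y, −x sides. The open box is on top of the table.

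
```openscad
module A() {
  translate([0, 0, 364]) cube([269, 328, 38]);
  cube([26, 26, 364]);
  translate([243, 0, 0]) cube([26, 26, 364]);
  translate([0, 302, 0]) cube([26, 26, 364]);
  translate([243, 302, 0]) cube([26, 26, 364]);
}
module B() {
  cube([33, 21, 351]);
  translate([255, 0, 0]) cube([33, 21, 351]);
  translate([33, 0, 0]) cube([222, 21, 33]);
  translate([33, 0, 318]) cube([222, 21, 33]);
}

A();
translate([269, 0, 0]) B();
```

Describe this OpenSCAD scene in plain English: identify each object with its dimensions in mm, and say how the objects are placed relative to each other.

A is a simple wooden stool: a rectangular seat 269 mm (x) by 328 mm (y), 38 mm thick, top face at z = 402 mm, on four square legs, each 26×26 mm in cross-section. The legs rest on z = 0, each flush with a corner of the seat.

B is a picture frame with a 222×285 mm rectangular opening (x by z) and a uniform 33 mm border on every side. Frame depth is 21 mm along y. It is built from two vertical stiles running the full outside height and two horizontal rails spanning the gap between the stiles.

The picture frame is against the stool's +x side, with their −y faces flush.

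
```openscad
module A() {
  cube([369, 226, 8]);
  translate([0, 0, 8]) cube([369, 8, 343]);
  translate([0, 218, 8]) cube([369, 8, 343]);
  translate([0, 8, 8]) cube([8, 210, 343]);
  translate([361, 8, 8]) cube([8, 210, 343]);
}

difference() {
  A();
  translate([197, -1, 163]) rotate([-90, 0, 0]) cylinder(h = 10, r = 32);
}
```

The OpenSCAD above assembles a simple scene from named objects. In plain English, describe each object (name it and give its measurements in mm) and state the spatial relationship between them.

A is an open-topped rectangular box: outside dimensions 369×226×351 mm, with a uniform wall and base thickness of 8 mm. The base is a full 369×226 slab on the floor; four walls sit on top of the base. The front and back walls (the −y and +y sides) span the full width; the two side walls fit between them.

The open box has a circular hole of radius 32 mm through its front wall, centred at (x = 197, z = 163).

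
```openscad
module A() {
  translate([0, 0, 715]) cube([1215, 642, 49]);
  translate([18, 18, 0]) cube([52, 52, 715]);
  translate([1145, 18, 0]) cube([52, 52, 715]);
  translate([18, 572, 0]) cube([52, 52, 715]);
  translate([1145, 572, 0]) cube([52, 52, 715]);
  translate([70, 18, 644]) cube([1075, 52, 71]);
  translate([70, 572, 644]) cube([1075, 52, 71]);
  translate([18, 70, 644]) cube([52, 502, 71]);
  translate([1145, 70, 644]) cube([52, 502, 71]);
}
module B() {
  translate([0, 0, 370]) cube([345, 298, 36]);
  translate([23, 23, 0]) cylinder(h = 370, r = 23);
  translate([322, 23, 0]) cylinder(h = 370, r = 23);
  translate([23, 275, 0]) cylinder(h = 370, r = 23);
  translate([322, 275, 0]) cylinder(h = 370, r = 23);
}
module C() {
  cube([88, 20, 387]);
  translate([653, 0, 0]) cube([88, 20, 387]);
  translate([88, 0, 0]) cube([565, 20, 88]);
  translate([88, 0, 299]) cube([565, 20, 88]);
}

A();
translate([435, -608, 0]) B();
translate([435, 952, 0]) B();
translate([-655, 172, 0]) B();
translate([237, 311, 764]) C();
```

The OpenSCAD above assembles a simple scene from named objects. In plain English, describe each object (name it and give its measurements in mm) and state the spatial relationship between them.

A is a table: top 1215 mm (x) × 642 mm (y), 49 mm thick, upper face at z = 764 mm, on four 52×52 mm square legs, each inset 18 mm from the nearest pair of top edges, running from z = 0 to the bottom of the top. Four apron rails, 52 mm thick and 71 mm tall, run between adjacent legs with their top edges flush with the underside of the top and their outer faces flush with the legs' outer faces.

B is a four-legged stool. The seat is 345×298 mm, 36 mm thick, top at z = 406 mm. It stands on four round legs, each 46 mm in diameter, from z = 0 to the seat underside, each leg's axis is inset half a diameter from the nearest pair of seat edges (so the leg's bounding box is flush with the corner).

C is a rectangular picture frame lying in the x–z plane (depth along y). The opening is 565 mm wide (x) by 211 mm tall (z), surrounded by a border 88 mm wide on all four sides. The frame is 20 mm deep and is made of two full-height vertical stiles with two horizontal rails fitted between them.

Three stools sit around the table at the −y, +y, −x sides. The picture frame is on top of the table, centred.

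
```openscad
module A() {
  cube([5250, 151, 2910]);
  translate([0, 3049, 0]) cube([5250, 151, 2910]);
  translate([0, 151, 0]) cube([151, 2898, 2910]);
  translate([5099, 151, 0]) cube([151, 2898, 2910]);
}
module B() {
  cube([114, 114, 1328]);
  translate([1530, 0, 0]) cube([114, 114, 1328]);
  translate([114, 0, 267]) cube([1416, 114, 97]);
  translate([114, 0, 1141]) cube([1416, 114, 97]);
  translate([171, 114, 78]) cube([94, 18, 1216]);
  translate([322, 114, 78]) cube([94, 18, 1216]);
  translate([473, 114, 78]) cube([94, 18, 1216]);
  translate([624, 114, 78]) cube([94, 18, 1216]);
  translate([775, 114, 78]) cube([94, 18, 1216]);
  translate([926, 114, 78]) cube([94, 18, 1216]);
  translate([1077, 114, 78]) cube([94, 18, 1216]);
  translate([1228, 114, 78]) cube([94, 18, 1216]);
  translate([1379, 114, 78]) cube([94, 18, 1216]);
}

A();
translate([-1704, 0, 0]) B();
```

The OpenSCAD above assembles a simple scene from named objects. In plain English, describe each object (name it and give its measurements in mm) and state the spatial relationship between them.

A is the wall frame of a small rectangular building: four walls, each 2910 mm tall and 151 mm thick, enclosing a footprint 5250 mm (x) by 3200 mm (y) outside-to-outside, with no floor or roof. The front and back walls (the −y and +y sides) span the full width; the two side walls fit between them.

B is a fence section. Two 114×114 mm posts, 1328 mm tall, stand on the floor with a clear span of 1416 mm between their inner faces. Two horizontal rails of 114×97 mm section span the gap between the posts with their undersides at z = 267 mm and z = 1141 mm, flush with the posts' −y face. 9 pickets, each 94 mm wide, 18 mm thick and 1216 mm tall, are fixed to the +y face of the rails with their bottoms at z = 78 mm, evenly spaced across the span with equal gaps (rounded down to the nearest mm) at the −x end and between each pair — any rounding remainder accumulates at the +x end.

The fence section is on the floor beside the house frame on its −x side.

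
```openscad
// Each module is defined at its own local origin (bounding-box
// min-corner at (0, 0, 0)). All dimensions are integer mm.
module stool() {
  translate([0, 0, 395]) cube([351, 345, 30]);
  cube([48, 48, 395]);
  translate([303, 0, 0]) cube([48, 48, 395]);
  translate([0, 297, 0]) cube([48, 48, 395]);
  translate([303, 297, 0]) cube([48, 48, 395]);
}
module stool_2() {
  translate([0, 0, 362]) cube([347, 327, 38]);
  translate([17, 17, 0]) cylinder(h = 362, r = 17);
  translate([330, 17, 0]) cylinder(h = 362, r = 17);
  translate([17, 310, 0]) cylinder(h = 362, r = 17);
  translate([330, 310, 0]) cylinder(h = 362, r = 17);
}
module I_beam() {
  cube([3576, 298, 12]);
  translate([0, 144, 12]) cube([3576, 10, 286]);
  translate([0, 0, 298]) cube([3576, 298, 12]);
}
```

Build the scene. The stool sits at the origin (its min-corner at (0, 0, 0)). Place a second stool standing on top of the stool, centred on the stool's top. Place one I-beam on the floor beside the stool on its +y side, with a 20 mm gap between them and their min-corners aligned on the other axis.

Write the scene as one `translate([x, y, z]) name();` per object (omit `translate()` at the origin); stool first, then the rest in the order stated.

stool();
translate([2, 9, 425]) stool_2();
translate([0, 365, 0]) I_beam();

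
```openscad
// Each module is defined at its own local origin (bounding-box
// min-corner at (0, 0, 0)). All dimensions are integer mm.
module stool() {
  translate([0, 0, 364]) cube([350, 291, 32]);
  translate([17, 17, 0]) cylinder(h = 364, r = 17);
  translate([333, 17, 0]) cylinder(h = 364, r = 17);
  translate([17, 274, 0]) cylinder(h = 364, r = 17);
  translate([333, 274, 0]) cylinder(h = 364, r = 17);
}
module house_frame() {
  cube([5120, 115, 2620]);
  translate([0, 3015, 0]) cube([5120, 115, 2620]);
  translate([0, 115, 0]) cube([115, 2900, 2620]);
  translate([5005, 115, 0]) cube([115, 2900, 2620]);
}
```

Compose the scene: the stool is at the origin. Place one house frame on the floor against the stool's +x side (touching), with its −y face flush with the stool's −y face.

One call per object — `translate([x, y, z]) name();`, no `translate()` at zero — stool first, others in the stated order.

stool();
translate([350, 0, 0]) house_frame();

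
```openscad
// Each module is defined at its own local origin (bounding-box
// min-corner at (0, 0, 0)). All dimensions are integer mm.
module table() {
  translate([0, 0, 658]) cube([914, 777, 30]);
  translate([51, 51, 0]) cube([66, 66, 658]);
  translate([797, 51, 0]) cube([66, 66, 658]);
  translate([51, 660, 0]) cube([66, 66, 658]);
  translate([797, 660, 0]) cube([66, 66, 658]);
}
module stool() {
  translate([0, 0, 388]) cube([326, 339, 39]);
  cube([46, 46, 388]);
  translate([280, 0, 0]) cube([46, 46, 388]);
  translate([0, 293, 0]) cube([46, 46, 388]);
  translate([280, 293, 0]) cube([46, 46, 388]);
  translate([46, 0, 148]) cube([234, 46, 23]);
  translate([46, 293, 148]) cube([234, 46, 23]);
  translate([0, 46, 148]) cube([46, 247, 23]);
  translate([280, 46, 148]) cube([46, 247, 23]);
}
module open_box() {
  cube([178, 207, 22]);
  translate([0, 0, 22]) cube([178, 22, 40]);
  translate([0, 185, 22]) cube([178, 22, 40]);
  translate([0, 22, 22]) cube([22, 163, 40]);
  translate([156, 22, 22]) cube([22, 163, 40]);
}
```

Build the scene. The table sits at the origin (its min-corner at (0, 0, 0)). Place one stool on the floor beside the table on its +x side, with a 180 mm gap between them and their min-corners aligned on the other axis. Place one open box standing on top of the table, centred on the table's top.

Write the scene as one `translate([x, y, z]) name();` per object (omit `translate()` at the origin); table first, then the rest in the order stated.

table();
translate([1094, 0, 0]) stool();
translate([368, 285, 688]) open_box();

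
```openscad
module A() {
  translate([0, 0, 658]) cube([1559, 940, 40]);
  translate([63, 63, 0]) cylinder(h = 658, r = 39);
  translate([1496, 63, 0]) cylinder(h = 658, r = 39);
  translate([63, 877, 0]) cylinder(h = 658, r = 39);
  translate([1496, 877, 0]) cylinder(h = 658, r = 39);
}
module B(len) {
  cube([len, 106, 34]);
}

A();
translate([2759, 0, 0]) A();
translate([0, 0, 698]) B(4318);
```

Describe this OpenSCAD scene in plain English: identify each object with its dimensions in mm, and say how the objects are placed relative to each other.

A is a rectangular dining table. The top is 1559×940×40 mm with its upper surface at z = 698 mm. It stands on four round legs of 78 mm diameter, each leg's bounding box inset 24 mm from the nearest pair of top edges, running from the floor to the underside of the top.

B is a rectangular beam 4318 mm long (x), 106 mm deep (y), 34 mm thick (z).

The beam spans the tops of two tables placed 1200 mm apart, resting at z = 698 mm.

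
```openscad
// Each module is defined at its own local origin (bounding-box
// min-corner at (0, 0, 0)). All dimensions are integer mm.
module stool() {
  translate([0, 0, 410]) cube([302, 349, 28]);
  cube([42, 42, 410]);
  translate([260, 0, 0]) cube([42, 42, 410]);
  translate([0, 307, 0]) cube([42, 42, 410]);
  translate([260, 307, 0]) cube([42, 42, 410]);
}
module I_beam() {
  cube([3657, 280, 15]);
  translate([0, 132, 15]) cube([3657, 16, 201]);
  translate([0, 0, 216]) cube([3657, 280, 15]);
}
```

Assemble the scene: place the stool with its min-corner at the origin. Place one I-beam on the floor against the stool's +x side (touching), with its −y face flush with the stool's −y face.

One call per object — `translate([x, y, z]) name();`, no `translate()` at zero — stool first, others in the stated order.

stool();
translate([302, 0, 0]) I_beam();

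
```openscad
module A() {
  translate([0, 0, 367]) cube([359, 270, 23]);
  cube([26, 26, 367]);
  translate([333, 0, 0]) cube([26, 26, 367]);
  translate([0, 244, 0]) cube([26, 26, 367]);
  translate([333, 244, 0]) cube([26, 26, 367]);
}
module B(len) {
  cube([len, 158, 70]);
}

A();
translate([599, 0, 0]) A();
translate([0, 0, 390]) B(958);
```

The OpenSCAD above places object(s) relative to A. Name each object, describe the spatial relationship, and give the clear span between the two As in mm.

A is a stool. B is a beam. A beam spans the tops of two stools. The clear span between the two stools is 240 mm.

Second stool starts at x = 599; first ends at x = 359; clear span = 599 − 359 = 240 mm.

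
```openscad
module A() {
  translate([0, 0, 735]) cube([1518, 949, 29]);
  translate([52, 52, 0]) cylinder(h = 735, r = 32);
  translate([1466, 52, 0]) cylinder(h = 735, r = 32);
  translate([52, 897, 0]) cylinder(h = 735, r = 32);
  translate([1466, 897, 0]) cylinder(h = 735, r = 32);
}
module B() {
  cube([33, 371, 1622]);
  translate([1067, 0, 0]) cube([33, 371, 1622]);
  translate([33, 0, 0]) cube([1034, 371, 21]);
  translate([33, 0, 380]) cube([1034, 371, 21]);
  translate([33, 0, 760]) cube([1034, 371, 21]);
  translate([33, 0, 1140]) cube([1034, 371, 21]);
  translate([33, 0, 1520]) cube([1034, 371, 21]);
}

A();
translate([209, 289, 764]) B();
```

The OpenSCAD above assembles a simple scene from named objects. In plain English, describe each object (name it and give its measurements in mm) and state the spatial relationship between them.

A is a table: top 1518 mm (x) × 949 mm (y), 29 mm thick, upper face at z = 764 mm, on four round legs of 64 mm diameter, each leg's bounding box inset 20 mm from the nearest pair of top edges, running from z = 0 to the bottom of the top.

B is a bookshelf 1100 mm wide overall, 371 mm deep and 1622 mm tall. The two sides are 33 mm thick vertical panels. 5 horizontal shelves of 21 mm thickness span between the inner faces of the sides; the lowest shelf sits on the floor and shelves are stacked with a clear vertical gap of 359 mm between each pair.

The bookshelf is on top of the table, centred.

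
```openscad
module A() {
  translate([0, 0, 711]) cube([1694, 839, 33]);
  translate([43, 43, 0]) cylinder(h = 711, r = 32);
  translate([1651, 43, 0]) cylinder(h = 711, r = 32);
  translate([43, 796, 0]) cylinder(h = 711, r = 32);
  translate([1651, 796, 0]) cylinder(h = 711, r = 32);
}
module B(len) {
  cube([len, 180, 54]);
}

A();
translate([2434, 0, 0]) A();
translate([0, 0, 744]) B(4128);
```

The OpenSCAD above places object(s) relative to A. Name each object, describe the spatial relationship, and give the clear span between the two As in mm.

A is a table. B is a beam. A beam spans the tops of two tables. The clear span between the two tables is 740 mm.

Second table starts at x = 2434; first ends at x = 1694; clear span = 2434 − 1694 = 740 mm.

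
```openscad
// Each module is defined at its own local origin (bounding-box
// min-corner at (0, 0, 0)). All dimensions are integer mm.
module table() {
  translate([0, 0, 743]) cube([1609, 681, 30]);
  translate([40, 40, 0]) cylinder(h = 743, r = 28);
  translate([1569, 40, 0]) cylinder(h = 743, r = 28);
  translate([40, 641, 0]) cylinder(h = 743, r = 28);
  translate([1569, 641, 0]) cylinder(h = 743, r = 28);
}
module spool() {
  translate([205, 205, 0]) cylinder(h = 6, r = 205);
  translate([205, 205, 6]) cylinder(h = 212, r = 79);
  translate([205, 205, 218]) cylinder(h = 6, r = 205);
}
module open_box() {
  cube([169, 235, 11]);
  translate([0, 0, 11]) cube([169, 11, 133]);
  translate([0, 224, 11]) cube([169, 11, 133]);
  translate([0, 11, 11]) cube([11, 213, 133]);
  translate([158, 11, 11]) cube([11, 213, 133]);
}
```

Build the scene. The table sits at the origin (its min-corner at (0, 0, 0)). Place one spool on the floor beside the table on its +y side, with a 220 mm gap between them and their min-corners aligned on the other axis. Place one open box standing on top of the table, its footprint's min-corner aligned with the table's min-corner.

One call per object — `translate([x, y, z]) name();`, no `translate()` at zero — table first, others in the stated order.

table();
translate([0, 901, 0]) spool();
translate([0, 0, 773]) open_box();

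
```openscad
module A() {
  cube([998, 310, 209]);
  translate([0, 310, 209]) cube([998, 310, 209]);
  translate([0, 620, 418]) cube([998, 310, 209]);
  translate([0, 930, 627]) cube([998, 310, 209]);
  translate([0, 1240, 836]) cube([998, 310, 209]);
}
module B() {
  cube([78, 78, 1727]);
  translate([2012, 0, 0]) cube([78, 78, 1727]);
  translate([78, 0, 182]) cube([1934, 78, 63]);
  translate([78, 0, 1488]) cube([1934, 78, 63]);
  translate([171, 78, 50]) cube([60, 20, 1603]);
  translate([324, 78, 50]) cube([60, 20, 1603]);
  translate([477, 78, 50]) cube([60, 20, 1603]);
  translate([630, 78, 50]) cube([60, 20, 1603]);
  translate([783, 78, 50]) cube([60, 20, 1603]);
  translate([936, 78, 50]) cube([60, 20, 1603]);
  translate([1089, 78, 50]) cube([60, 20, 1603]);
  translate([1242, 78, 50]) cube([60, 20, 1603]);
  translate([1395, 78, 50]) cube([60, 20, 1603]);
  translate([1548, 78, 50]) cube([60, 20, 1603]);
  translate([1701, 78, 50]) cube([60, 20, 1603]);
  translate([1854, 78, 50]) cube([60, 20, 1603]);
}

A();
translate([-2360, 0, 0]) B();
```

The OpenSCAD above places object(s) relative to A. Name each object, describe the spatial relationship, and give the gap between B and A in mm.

A is a staircase. B is a fence section. The fence section is on the floor beside the staircase on its −x side. The gap between the fence section and the staircase is 270 mm.

The fence section's nearest face is 270 mm from the staircase's −x face.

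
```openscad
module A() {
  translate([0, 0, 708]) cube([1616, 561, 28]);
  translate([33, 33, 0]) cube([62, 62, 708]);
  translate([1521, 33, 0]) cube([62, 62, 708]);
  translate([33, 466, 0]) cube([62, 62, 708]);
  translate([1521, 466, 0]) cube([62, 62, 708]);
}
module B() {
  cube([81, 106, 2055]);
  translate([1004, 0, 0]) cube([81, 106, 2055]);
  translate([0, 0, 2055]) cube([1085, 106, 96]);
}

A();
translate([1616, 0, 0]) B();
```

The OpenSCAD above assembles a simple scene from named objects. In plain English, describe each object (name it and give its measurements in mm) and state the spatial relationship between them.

A is a table with a 1616×561 mm rectangular top, 28 mm thick, top surface at z = 736 mm, supported by four 62×62 mm square legs, each inset 33 mm from the nearest pair of top edges, running from the floor.

B is a rectangular door frame: two vertical jambs of 81×106 mm section, 2055 mm tall, with a clear opening 923 mm wide between their inner faces. A header 96 mm tall and 106 mm deep lies on top of the jambs and spans the full outside width.

The door frame is against the table's +x side, with their −y faces flush.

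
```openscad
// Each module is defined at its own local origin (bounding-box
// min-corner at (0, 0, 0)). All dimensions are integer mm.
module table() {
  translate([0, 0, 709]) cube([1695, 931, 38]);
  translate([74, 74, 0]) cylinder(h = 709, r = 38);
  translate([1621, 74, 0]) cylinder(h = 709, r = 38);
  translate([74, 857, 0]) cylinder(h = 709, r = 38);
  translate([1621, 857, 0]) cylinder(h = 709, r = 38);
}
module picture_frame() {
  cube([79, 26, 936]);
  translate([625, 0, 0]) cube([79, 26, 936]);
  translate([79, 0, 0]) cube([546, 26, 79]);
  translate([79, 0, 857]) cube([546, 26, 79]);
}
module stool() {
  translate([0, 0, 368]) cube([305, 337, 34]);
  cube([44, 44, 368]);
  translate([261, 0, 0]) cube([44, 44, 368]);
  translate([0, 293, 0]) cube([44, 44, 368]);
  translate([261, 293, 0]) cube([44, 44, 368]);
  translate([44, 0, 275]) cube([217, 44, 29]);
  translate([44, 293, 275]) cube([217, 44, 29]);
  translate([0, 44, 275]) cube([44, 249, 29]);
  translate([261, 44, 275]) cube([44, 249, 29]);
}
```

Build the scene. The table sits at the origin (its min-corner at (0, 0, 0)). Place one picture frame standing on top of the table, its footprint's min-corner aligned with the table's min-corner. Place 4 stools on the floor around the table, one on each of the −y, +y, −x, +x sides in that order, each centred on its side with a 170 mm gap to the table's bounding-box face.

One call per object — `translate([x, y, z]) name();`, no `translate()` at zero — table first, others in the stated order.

table();
translate([0, 0, 747]) picture_frame();
translate([695, -507, 0]) stool();
translate([695, 1101, 0]) stool();
translate([-475, 297, 0]) stool();
translate([1865, 297, 0]) stool();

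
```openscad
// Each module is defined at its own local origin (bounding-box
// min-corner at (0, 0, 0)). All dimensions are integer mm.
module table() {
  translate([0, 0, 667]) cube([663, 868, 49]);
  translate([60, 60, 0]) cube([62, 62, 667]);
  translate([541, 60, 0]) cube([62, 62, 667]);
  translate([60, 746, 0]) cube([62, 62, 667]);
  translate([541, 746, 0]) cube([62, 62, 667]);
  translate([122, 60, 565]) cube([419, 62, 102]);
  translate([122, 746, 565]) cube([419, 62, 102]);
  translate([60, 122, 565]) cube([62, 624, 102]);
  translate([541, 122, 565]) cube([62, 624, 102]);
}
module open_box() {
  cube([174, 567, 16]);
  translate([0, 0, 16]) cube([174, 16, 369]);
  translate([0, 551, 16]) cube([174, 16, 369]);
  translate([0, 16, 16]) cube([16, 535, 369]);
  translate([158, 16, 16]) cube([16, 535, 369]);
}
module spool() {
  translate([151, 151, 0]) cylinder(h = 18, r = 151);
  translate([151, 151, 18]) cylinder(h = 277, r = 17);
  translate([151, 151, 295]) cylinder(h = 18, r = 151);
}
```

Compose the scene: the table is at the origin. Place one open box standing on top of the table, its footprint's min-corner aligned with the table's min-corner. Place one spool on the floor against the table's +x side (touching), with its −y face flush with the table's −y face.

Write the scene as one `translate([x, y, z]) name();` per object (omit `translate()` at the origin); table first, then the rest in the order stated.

table();
translate([0, 0, 716]) open_box();
translate([663, 0, 0]) spool();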